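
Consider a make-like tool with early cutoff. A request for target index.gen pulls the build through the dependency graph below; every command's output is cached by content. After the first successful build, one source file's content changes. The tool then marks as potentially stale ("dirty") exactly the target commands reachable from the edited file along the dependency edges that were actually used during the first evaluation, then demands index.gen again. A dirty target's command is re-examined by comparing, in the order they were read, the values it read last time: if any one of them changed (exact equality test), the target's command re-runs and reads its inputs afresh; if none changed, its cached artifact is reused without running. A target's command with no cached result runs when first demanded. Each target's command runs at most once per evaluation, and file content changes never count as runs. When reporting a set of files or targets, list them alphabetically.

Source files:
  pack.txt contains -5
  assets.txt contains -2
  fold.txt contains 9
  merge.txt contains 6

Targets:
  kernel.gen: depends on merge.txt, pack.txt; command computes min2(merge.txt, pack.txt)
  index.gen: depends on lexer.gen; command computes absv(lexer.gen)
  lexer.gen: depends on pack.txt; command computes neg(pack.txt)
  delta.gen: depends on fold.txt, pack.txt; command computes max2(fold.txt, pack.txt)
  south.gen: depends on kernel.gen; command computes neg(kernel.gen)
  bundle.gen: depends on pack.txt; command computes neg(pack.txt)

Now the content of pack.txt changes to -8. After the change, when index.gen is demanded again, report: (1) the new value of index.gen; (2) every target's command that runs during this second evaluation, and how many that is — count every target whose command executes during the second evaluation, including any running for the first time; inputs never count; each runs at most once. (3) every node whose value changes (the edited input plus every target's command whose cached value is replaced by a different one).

Demanding index.gen again yields 8.
2 target commands run: index.gen, lexer.gen.
The nodes whose values change: index.gen, lexer.gen, pack.txt.

First demand of the output computes:
  lexer.gen = neg(-5) = 5
  index.gen = absv(5) = 5

After the edit, cleaning proceeds:
  lexer.gen: a read changed (pack.txt -5->-8) — executes, giving 8.
  index.gen: a read changed (lexer.gen 5->8) — executes, giving 8.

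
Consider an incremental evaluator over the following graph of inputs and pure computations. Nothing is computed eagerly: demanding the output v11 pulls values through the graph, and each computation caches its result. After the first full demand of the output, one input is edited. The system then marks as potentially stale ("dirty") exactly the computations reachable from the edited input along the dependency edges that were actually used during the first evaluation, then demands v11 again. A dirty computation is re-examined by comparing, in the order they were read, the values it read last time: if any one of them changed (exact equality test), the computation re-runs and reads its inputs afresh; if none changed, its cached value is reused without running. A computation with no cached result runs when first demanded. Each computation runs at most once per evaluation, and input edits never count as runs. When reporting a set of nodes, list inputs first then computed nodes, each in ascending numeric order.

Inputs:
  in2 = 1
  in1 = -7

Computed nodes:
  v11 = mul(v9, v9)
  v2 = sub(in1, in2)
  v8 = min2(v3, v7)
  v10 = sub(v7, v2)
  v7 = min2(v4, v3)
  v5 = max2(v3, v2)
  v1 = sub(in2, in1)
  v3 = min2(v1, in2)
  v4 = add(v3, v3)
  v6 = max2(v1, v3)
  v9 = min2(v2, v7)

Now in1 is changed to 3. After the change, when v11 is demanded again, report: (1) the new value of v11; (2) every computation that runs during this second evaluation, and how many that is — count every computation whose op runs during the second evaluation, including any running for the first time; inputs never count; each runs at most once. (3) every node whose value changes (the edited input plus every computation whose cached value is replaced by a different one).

v11 now evaluates to 16.
Run set: v1, v2, v3, v4, v7, v9, v11 (7 run).
Changed values: in1, v1, v2, v3, v4, v7, v9, v11.

Initial pass — values computed on the first demand:
  v1 = sub(1, -7) = 8
  v2 = sub(-7, 1) = -8
  v3 = min2(8, 1) = 1
  v4 = add(1, 1) = 2
  v7 = min2(2, 1) = 1
  v9 = min2(-8, 1) = -8
  v11 = mul(-8, -8) = 64

Second demand — change propagation:
  v1: re-runs because in1 -7->3; new result -2.
  v2: re-runs because in1 -7->3; new result 2.
  v3: re-runs because v1 8->-2; new result -2.
  v4: re-runs because v3 1->-2; v3 1->-2; new result -4.
  v7: re-runs because v4 2->-4; v3 1->-2; new result -4.
  v9: re-runs because v2 -8->2; v7 1->-4; new result -4.
  v11: re-runs because v9 -8->-4; v9 -8->-4; new result 16.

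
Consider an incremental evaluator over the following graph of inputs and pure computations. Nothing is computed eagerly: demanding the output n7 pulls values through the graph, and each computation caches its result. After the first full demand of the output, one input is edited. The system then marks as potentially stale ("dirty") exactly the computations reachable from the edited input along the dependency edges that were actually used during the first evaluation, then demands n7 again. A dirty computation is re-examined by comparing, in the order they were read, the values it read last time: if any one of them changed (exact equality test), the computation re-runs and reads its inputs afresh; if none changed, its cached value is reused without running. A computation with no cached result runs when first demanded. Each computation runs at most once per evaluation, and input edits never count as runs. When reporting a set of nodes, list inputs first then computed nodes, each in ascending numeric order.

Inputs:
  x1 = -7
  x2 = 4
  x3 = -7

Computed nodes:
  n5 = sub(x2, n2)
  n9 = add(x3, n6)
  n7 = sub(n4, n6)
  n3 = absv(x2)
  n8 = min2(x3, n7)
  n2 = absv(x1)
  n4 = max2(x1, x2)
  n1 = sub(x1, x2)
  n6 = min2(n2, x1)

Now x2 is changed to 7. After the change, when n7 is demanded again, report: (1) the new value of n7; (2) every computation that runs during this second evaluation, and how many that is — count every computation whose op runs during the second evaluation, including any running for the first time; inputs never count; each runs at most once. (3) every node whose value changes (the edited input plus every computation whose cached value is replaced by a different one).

n7 now evaluates to 14.
Run set: n4, n7 (2 run).
Changed values: x2, n4, n7.

Initial pass — values computed on the first demand:
  n2 = absv(-7) = 7
  n4 = max2(-7, 4) = 4
  n6 = min2(7, -7) = -7
  n7 = sub(4, -7) = 11

Second demand — change propagation:
  n4: re-runs because x2 4->7; new result 7.
  n7: re-runs because n4 4->7; new result 14.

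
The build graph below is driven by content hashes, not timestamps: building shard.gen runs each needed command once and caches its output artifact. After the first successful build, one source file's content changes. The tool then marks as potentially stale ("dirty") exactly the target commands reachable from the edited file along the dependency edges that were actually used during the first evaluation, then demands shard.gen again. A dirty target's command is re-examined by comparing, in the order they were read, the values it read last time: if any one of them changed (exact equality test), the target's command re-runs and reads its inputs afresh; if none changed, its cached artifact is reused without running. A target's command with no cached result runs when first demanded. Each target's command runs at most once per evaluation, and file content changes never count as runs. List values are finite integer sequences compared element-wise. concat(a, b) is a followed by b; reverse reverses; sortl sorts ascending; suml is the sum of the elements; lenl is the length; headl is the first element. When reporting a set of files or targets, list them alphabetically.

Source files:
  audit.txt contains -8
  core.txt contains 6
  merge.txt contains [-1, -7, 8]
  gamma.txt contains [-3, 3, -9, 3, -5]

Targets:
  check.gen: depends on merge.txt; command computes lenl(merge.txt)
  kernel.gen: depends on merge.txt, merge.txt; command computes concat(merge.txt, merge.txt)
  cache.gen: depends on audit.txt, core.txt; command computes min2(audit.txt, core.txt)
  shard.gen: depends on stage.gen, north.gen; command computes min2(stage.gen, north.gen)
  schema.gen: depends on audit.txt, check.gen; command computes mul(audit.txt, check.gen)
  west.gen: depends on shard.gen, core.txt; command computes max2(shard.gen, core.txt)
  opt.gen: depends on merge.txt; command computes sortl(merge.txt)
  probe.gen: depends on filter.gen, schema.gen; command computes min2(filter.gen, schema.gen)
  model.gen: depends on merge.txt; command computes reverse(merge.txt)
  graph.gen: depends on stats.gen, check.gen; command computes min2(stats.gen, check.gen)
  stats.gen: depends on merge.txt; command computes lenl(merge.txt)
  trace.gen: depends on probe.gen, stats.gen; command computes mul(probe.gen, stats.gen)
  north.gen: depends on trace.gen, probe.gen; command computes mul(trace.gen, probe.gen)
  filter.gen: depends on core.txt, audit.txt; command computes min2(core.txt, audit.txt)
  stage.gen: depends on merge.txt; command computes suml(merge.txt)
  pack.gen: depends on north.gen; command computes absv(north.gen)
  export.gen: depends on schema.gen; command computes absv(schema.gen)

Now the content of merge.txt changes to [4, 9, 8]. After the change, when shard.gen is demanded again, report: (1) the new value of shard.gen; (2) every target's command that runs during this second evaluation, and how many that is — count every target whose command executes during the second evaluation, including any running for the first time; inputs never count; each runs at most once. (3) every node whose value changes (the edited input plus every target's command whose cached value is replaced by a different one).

Initial pass — values computed on the first demand:
  check.gen = lenl([-1, -7, 8]) = 3
  filter.gen = min2(6, -8) = -8
  schema.gen = mul(-8, 3) = -24
  probe.gen = min2(-8, -24) = -24
  stage.gen = suml([-1, -7, 8]) = 0
  stats.gen = lenl([-1, -7, 8]) = 3
  trace.gen = mul(-24, 3) = -72
  north.gen = mul(-72, -24) = 1728
  shard.gen = min2(0, 1728) = 0

Second demand — change propagation:
  check.gen: re-runs because merge.txt [-1, -7, 8]->[4, 9, 8]; new result 3 (unchanged).
  schema.gen: re-examined; everything it read last time is the same (audit.txt unchanged, check.gen unchanged) — cache -24 kept, no run.
  probe.gen: re-examined; everything it read last time is the same (filter.gen unchanged, schema.gen unchanged) — cache -24 kept, no run.
  stage.gen: re-runs because merge.txt [-1, -7, 8]->[4, 9, 8]; new result 21.
  stats.gen: re-runs because merge.txt [-1, -7, 8]->[4, 9, 8]; new result 3 (unchanged).
  trace.gen: re-examined; everything it read last time is the same (probe.gen unchanged, stats.gen unchanged) — cache -72 kept, no run.
  north.gen: re-examined; everything it read last time is the same (trace.gen unchanged, probe.gen unchanged) — cache 1728 kept, no run.
  shard.gen: re-runs because stage.gen 0->21; new result 21.

The important point: at schema.gen every value read last time is unchanged, so the dirty flag clears without a run.

shard.gen now evaluates to 21.
Run set: check.gen, shard.gen, stage.gen, stats.gen (4 run).
Changed values: merge.txt, shard.gen, stage.gen.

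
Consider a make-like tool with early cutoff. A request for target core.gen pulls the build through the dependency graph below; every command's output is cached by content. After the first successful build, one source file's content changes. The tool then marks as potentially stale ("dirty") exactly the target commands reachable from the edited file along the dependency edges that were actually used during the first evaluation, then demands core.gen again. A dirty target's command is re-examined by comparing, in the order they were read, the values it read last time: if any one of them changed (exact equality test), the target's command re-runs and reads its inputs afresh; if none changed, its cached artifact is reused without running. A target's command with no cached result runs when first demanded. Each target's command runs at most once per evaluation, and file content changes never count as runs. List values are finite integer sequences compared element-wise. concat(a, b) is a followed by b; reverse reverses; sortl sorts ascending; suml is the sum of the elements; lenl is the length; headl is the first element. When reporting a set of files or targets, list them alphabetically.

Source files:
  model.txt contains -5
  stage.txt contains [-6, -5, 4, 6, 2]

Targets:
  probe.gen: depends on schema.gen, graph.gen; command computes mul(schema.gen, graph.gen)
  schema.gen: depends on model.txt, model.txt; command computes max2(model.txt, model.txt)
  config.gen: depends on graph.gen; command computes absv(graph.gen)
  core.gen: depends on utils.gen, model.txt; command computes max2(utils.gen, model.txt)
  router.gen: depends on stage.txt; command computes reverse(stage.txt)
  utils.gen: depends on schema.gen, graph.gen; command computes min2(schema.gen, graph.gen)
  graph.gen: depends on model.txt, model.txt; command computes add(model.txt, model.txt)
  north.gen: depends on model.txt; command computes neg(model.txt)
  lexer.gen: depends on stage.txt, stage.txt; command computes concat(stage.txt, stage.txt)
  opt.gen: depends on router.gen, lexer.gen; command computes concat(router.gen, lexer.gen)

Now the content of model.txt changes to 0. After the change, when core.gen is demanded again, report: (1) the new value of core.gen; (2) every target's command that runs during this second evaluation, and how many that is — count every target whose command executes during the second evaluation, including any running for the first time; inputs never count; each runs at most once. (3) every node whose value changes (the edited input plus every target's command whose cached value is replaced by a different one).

First demand of the output computes:
  graph.gen = add(-5, -5) = -10
  schema.gen = max2(-5, -5) = -5
  utils.gen = min2(-5, -10) = -10
  core.gen = max2(-10, -5) = -5

After the edit, cleaning proceeds:
  graph.gen: a read changed (model.txt -5->0; model.txt -5->0) — executes, giving 0.
  schema.gen: a read changed (model.txt -5->0; model.txt -5->0) — executes, giving 0.
  utils.gen: a read changed (schema.gen -5->0; graph.gen -10->0) — executes, giving 0.
  core.gen: a read changed (utils.gen -10->0; model.txt -5->0) — executes, giving 0.

Demanding core.gen again yields 0.
4 target commands run: core.gen, graph.gen, schema.gen, utils.gen.
The nodes whose values change: core.gen, graph.gen, model.txt, schema.gen, utils.gen.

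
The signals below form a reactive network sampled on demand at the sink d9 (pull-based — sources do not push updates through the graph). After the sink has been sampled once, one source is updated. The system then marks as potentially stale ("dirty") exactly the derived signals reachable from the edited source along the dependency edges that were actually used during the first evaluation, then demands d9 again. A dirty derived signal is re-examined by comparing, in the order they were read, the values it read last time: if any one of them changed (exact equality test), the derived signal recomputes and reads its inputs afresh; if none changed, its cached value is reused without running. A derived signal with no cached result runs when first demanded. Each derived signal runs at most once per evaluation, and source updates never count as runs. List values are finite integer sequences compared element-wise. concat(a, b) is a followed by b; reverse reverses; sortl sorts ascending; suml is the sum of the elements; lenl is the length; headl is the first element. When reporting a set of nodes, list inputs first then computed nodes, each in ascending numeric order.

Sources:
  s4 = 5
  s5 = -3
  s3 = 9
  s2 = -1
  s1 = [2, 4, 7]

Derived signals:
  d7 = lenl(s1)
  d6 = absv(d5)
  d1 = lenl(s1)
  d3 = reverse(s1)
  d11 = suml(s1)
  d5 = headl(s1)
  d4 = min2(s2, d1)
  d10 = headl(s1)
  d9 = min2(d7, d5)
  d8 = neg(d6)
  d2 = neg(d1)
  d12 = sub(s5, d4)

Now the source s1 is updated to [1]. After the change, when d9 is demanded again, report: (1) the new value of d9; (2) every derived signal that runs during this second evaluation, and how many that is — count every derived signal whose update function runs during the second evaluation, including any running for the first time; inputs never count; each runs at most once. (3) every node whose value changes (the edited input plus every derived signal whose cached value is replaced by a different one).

Initial pass — values computed on the first demand:
  d5 = headl([2, 4, 7]) = 2
  d7 = lenl([2, 4, 7]) = 3
  d9 = min2(3, 2) = 2

Second demand — change propagation:
  d5: re-runs because s1 [2, 4, 7]->[1]; new result 1.
  d7: re-runs because s1 [2, 4, 7]->[1]; new result 1.
  d9: re-runs because d7 3->1; d5 2->1; new result 1.

d9 now evaluates to 1.
Run set: d5, d7, d9 (3 run).
Changed values: s1, d5, d7, d9.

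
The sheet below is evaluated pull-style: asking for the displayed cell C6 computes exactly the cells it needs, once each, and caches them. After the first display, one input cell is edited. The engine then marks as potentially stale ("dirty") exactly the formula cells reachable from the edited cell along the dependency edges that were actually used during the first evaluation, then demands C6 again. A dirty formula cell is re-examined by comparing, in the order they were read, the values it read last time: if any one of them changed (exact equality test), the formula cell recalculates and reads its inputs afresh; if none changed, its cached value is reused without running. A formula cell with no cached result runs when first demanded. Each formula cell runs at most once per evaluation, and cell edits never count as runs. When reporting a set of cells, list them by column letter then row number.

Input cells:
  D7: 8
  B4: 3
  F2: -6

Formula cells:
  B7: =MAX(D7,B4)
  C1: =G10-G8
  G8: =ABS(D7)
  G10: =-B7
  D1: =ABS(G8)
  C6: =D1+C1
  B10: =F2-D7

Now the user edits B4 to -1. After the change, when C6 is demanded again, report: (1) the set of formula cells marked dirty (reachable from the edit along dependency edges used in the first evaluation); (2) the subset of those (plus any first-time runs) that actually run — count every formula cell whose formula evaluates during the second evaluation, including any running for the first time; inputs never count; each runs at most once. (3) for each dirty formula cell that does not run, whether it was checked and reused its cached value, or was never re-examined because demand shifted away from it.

The edit dirties: B7, C1, C6, G10.
1 formula cells run: B7.
Cache hits after checking: C1, C6, G10.
Note the absorption at B7: it re-runs yet its value is the same, leaving the output's value untouched.

First demand of the output computes:
  B7 = MAX(8, 3) = 8
  G8 = ABS(8) = 8
  D1 = ABS(8) = 8
  G10 = -(8) = -8
  C1 = -8 - 8 = -16
  C6 = 8 + -16 = -8

After the edit, cleaning proceeds:
  B7: a read changed (B4 3->-1) — executes, giving 8 — identical to its old value.
  G10: dirty, but its reads are unchanged (B7 unchanged); cached -8 stands.
  C1: dirty, but its reads are unchanged (G10 unchanged, G8 unchanged); cached -16 stands.
  C6: dirty, but its reads are unchanged (D1 unchanged, C1 unchanged); cached -8 stands.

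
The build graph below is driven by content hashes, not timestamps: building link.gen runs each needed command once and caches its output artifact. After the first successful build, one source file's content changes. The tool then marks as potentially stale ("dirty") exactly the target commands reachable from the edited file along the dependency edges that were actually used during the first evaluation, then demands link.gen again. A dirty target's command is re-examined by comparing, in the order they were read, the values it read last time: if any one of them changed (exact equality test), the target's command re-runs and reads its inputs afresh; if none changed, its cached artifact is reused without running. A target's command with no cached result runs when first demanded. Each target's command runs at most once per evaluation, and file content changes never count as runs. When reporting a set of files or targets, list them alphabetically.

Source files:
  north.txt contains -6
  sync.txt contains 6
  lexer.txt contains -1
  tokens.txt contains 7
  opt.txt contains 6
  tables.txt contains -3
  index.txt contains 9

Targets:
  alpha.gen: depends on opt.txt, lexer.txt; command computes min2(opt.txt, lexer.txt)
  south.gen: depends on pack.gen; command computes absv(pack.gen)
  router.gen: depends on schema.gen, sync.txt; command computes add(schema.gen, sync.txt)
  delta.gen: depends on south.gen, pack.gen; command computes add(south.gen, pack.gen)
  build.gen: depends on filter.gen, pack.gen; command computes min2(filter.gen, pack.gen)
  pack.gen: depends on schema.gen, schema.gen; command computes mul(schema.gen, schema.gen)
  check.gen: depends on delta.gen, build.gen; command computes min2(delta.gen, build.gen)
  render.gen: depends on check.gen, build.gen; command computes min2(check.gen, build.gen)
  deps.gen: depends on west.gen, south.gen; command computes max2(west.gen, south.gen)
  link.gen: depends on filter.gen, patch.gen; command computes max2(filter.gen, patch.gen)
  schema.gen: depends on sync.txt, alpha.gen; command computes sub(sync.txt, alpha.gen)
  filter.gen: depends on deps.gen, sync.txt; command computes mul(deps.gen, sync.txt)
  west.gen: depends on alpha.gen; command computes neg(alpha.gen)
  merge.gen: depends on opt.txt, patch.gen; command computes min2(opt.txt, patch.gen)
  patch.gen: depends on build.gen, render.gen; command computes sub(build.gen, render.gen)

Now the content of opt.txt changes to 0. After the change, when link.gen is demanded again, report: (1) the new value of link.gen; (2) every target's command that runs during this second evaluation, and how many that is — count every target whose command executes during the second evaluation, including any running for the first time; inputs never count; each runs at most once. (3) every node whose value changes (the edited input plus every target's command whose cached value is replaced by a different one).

link.gen now evaluates to 294.
Run set: alpha.gen (1 run).
Changed values: opt.txt.
The important point: alpha.gen recomputes to an identical value, and the output ends up unchanged.

Initial pass — values computed on the first demand:
  alpha.gen = min2(6, -1) = -1
  schema.gen = sub(6, -1) = 7
  pack.gen = mul(7, 7) = 49
  south.gen = absv(49) = 49
  delta.gen = add(49, 49) = 98
  west.gen = neg(-1) = 1
  deps.gen = max2(1, 49) = 49
  filter.gen = mul(49, 6) = 294
  build.gen = min2(294, 49) = 49
  check.gen = min2(98, 49) = 49
  render.gen = min2(49, 49) = 49
  patch.gen = sub(49, 49) = 0
  link.gen = max2(294, 0) = 294

Second demand — change propagation:
  alpha.gen: re-runs because opt.txt 6->0; new result -1 (unchanged).
  schema.gen: re-examined; everything it read last time is the same (sync.txt unchanged, alpha.gen unchanged) — cache 7 kept, no run.
  pack.gen: re-examined; everything it read last time is the same (schema.gen unchanged, schema.gen unchanged) — cache 49 kept, no run.
  south.gen: re-examined; everything it read last time is the same (pack.gen unchanged) — cache 49 kept, no run.
  delta.gen: re-examined; everything it read last time is the same (south.gen unchanged, pack.gen unchanged) — cache 98 kept, no run.
  west.gen: re-examined; everything it read last time is the same (alpha.gen unchanged) — cache 1 kept, no run.
  deps.gen: re-examined; everything it read last time is the same (west.gen unchanged, south.gen unchanged) — cache 49 kept, no run.
  filter.gen: re-examined; everything it read last time is the same (deps.gen unchanged, sync.txt unchanged) — cache 294 kept, no run.
  build.gen: re-examined; everything it read last time is the same (filter.gen unchanged, pack.gen unchanged) — cache 49 kept, no run.
  check.gen: re-examined; everything it read last time is the same (delta.gen unchanged, build.gen unchanged) — cache 49 kept, no run.
  render.gen: re-examined; everything it read last time is the same (check.gen unchanged, build.gen unchanged) — cache 49 kept, no run.
  patch.gen: re-examined; everything it read last time is the same (build.gen unchanged, render.gen unchanged) — cache 0 kept, no run.
  link.gen: re-examined; everything it read last time is the same (filter.gen unchanged, patch.gen unchanged) — cache 294 kept, no run.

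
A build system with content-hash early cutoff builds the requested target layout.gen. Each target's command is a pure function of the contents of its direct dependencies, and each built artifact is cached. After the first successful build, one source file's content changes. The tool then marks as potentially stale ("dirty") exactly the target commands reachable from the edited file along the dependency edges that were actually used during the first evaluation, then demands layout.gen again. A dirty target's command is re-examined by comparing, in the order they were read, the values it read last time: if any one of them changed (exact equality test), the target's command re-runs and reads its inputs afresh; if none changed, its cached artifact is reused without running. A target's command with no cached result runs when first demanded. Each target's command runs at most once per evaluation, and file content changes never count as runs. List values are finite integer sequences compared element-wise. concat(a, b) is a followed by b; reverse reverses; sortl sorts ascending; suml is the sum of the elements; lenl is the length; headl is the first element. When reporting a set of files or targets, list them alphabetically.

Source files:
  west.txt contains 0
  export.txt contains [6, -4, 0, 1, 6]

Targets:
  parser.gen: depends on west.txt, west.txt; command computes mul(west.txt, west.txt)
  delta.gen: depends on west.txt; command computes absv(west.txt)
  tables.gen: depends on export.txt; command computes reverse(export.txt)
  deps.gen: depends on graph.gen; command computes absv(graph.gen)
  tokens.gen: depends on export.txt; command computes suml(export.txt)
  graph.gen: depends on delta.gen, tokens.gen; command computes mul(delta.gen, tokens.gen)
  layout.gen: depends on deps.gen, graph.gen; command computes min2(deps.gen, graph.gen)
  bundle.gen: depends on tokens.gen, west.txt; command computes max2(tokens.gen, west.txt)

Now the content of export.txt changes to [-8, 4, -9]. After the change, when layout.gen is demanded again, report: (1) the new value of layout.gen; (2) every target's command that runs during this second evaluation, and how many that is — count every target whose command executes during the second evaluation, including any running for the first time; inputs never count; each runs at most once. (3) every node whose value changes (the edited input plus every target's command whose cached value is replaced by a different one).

New value of layout.gen: 0.
Target commands that run: graph.gen, tokens.gen — 2 in total.
Values that change: export.txt, tokens.gen.
Key observation: the change is absorbed at graph.gen — it re-runs but produces the same value, and the output's value is unchanged.

First evaluation (everything demanded from the output):
  delta.gen = absv(0) = 0
  tokens.gen = suml([6, -4, 0, 1, 6]) = 9
  graph.gen = mul(0, 9) = 0
  deps.gen = absv(0) = 0
  layout.gen = min2(0, 0) = 0

Propagation after the edit:
  tokens.gen: runs — export.txt [6, -4, 0, 1, 6]->[-8, 4, -9]; result -13.
  graph.gen: runs — tokens.gen 9->-13; result 0 (same value as before).
  deps.gen: checked — values it read are unchanged (graph.gen unchanged); reused cached 0 without running.
  layout.gen: checked — values it read are unchanged (deps.gen unchanged, graph.gen unchanged); reused cached 0 without running.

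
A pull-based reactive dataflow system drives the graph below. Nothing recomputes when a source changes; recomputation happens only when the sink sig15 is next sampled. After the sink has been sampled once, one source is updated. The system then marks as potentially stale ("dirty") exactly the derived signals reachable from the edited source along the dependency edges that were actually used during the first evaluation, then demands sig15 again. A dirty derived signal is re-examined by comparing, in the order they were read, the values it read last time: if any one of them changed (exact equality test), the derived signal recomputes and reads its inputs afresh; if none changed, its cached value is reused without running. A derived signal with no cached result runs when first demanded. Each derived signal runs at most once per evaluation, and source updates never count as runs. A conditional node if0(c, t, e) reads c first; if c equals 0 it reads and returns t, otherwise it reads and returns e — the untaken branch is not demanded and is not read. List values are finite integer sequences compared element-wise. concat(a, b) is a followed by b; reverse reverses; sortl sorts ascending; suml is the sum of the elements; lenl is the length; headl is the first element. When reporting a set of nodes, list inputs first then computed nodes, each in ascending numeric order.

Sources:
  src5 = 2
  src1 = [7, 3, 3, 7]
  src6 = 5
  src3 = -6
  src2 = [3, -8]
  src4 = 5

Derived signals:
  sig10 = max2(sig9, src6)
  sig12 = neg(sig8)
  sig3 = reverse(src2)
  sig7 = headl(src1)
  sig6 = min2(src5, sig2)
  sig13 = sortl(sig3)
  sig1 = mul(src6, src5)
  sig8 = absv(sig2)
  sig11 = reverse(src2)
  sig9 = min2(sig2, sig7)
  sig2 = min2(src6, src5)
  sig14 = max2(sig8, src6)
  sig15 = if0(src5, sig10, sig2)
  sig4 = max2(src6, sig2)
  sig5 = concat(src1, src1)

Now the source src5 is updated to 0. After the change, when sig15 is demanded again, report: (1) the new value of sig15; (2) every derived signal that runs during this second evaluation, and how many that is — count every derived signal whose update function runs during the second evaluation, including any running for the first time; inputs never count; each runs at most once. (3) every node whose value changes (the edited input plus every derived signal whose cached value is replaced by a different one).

First evaluation (everything demanded from the output):
  sig2 = min2(5, 2) = 2
  sig15 = if0(src5=2 -> else branch sig2) = 2

Propagation after the edit:
  sig2: runs — src5 2->0; result 0.
  sig7: demanded for the first time — runs, produces 7.
  sig9: demanded for the first time — runs, produces 0.
  sig10: demanded for the first time — runs, produces 5.
  sig15: runs — src5 2->0; sig2 2->0; result 5.

Key observation: a condition flipped, so demand reaches new nodes — sig7, sig9, sig10 run for the first time.

New value of sig15: 5.
Derived signals that run: sig2, sig7, sig9, sig10, sig15 — 5 in total.
Values that change: src5, sig2, sig15.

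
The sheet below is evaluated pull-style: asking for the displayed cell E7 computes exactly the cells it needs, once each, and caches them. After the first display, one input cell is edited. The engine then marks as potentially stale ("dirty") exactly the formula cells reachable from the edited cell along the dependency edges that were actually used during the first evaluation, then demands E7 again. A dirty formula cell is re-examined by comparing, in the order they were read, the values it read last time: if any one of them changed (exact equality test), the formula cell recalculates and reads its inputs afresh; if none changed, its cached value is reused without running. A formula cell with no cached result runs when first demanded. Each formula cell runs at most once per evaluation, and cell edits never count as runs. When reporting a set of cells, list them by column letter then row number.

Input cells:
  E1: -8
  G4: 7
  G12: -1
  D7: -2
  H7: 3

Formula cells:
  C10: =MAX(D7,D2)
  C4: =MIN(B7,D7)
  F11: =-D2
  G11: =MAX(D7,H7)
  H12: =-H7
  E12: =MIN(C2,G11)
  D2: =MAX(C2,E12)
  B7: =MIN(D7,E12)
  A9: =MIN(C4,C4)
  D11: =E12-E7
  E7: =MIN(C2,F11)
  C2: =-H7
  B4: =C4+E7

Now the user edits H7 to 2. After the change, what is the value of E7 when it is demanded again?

First demand of the output computes:
  C2 = -(3) = -3
  G11 = MAX(-2, 3) = 3
  E12 = MIN(-3, 3) = -3
  D2 = MAX(-3, -3) = -3
  F11 = -(-3) = 3
  E7 = MIN(-3, 3) = -3

After the edit, cleaning proceeds:
  C2: a read changed (H7 3->2) — executes, giving -2.
  G11: a read changed (H7 3->2) — executes, giving 2.
  E12: a read changed (C2 -3->-2; G11 3->2) — executes, giving -2.
  D2: a read changed (C2 -3->-2; E12 -3->-2) — executes, giving -2.
  F11: a read changed (D2 -3->-2) — executes, giving 2.
  E7: a read changed (C2 -3->-2; F11 3->2) — executes, giving -2.

Demanding E7 again yields -2.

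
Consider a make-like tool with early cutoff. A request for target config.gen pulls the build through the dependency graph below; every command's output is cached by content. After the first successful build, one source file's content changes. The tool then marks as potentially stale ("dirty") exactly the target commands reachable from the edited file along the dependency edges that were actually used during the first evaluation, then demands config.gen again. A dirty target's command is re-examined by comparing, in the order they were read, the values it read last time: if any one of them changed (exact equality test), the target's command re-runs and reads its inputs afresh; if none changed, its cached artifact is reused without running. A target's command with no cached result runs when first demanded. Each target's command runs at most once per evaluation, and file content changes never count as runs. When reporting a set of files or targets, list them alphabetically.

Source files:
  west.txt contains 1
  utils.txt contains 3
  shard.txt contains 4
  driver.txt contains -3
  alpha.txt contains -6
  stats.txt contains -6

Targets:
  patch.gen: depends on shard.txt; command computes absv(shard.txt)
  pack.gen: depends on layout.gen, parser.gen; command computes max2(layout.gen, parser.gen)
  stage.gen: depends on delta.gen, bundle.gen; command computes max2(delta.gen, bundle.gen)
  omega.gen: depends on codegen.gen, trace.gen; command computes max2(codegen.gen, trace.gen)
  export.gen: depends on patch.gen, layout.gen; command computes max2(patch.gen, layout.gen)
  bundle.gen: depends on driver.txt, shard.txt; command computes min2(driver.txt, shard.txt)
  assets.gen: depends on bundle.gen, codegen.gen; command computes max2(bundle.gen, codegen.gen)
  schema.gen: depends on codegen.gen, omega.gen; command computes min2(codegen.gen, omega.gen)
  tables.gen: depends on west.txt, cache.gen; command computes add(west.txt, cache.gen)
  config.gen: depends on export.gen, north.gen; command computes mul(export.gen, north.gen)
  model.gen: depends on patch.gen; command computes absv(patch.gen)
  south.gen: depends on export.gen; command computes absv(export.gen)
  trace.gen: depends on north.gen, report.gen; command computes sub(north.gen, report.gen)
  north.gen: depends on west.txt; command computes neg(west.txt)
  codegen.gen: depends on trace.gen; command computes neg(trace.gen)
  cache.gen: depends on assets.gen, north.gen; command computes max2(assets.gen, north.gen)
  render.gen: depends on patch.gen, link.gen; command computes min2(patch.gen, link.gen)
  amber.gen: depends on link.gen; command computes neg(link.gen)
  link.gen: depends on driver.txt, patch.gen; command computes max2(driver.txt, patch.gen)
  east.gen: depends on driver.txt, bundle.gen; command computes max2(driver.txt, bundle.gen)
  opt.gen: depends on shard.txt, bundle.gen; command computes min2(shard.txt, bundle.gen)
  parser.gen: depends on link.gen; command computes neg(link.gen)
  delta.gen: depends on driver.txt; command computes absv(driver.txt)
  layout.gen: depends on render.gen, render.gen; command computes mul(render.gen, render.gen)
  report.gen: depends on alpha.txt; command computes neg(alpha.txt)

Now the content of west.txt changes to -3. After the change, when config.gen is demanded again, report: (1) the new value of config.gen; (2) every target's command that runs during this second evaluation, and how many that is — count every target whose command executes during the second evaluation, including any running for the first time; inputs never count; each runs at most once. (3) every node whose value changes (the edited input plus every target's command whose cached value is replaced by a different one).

First demand of the output computes:
  north.gen = neg(1) = -1
  patch.gen = absv(4) = 4
  link.gen = max2(-3, 4) = 4
  render.gen = min2(4, 4) = 4
  layout.gen = mul(4, 4) = 16
  export.gen = max2(4, 16) = 16
  config.gen = mul(16, -1) = -16

After the edit, cleaning proceeds:
  north.gen: a read changed (west.txt 1->-3) — executes, giving 3.
  config.gen: a read changed (north.gen -1->3) — executes, giving 48.

Demanding config.gen again yields 48.
2 target commands run: config.gen, north.gen.
The nodes whose values change: config.gen, north.gen, west.txt.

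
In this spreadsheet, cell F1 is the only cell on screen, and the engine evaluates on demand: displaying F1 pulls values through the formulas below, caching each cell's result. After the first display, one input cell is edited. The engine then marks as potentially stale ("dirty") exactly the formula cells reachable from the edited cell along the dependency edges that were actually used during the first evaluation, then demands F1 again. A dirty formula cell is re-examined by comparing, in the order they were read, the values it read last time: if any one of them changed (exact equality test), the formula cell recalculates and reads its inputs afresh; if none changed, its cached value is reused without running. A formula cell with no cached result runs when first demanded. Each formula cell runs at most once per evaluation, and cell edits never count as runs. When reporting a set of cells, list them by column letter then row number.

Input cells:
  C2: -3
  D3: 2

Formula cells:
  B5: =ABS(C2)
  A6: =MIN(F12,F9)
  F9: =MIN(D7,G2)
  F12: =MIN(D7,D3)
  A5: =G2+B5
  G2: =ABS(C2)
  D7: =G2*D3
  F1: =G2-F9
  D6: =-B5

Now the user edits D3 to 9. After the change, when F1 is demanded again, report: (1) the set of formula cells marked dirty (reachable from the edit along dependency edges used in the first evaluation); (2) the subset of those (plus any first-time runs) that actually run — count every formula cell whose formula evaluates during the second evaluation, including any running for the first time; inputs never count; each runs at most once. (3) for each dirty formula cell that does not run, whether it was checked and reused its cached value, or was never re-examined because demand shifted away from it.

Initial pass — values computed on the first demand:
  G2 = ABS(-3) = 3
  D7 = 3 * 2 = 6
  F9 = MIN(6, 3) = 3
  F1 = 3 - 3 = 0

Second demand — change propagation:
  D7: re-runs because D3 2->9; new result 27.
  F9: re-runs because D7 6->27; new result 3 (unchanged).
  F1: re-examined; everything it read last time is the same (G2 unchanged, F9 unchanged) — cache 0 kept, no run.

The important point: F9 recomputes to an identical value, and the output ends up unchanged.

Dirty set: D7, F1, F9.
Run set: D7, F9 (2 run).
Re-examined without running (cache reused): F1.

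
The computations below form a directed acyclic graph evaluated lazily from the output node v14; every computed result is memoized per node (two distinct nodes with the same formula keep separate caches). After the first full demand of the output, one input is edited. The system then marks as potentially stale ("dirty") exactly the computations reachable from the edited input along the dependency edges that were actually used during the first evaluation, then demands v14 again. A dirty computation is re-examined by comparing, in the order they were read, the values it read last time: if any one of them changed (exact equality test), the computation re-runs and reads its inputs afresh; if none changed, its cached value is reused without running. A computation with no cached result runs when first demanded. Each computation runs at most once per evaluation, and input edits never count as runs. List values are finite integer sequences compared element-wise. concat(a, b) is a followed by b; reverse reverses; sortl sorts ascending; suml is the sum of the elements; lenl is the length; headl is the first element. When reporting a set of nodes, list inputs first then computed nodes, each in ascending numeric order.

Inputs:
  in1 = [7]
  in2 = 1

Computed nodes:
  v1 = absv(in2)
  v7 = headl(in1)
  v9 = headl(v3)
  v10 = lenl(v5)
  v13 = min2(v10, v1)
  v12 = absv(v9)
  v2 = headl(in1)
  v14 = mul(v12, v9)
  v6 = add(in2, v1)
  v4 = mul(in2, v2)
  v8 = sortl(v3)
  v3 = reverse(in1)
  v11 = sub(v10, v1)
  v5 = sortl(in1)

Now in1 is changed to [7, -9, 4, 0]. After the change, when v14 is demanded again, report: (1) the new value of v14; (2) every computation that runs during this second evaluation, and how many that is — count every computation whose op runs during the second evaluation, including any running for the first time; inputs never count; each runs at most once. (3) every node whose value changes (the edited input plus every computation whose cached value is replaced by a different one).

Demanding v14 again yields 0.
4 computations run: v3, v9, v12, v14.
The nodes whose values change: in1, v3, v9, v12, v14.

First demand of the output computes:
  v3 = reverse([7]) = [7]
  v9 = headl([7]) = 7
  v12 = absv(7) = 7
  v14 = mul(7, 7) = 49

After the edit, cleaning proceeds:
  v3: a read changed (in1 [7]->[7, -9, 4, 0]) — executes, giving [0, 4, -9, 7].
  v9: a read changed (v3 [7]->[0, 4, -9, 7]) — executes, giving 0.
  v12: a read changed (v9 7->0) — executes, giving 0.
  v14: a read changed (v12 7->0; v9 7->0) — executes, giving 0.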